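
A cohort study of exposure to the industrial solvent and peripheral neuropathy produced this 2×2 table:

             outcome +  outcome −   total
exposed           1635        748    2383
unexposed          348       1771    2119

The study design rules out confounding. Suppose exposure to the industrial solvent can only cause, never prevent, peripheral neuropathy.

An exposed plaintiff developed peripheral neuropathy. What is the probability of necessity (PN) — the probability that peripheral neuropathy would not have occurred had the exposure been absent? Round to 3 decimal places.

p₁ = P(outcome | exposed) = 1635/2383 = 0.68611
p₀ = P(outcome | unexposed) = 348/2119 = 0.16423
Under exogeneity and monotonicity, PN = (p₁ − p₀) / p₁.
PN = (0.68611 − 0.16423) / 0.68611 = 0.52188 / 0.68611 ≈ 0.7606

PN ≈ 0.761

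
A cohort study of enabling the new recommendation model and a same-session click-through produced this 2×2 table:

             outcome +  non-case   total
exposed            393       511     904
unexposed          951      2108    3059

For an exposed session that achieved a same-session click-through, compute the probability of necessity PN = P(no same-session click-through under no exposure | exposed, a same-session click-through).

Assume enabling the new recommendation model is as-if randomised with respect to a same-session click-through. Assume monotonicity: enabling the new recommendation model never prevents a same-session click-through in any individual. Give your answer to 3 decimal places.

p₁ = P(outcome | exposed) = 393/904 = 0.43473
p₀ = P(outcome | unexposed) = 951/3059 = 0.31089
Under exogeneity and monotonicity, PN = (p₁ − p₀) / p₁.
PN = (0.43473 − 0.31089) / 0.43473 = 0.12385 / 0.43473 ≈ 0.2849

PN ≈ 0.285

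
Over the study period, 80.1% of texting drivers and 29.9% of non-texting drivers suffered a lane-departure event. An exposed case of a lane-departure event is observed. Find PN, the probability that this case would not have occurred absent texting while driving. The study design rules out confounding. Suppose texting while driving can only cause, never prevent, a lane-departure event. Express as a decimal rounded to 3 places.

PN ≈ 0.627

p₁ = 0.801, p₀ = 0.299.
Under exogeneity and monotonicity, PN = (p₁ − p₀) / p₁.
PN = (0.801 − 0.299) / 0.801 = 0.502 / 0.801 ≈ 0.6267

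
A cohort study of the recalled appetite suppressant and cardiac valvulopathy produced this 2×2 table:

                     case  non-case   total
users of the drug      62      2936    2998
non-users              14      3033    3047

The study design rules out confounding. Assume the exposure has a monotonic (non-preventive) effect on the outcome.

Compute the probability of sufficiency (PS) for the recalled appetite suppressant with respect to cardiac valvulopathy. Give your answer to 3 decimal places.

PS ≈ 0.016

p₁ = P(outcome | exposed) = 62/2998 = 0.02068
p₀ = P(outcome | unexposed) = 14/3047 = 0.0045947
Under exogeneity and monotonicity, PS = (p₁ − p₀)/(1 − p₀).
PS = (0.02068 − 0.0045947) / 0.99541 ≈ 0.0162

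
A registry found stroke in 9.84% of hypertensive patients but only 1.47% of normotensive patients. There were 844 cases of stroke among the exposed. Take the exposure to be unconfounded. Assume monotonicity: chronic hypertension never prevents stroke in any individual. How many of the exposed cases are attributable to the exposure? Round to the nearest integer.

p₁ = 0.0984, p₀ = 0.0147.
PN = (p₁ − p₀)/p₁ = (0.0984 − 0.0147) / 0.0984 ≈ 0.85061.
Attributable cases ≈ PN × (exposed cases) = 0.85061 × 844 ≈ 717.91.

about 718 cases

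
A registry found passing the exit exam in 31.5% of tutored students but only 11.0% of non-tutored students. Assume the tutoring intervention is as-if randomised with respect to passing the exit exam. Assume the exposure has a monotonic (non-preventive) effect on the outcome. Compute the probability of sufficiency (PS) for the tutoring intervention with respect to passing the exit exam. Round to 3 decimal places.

p₁ = 0.315, p₀ = 0.11.
Under exogeneity and monotonicity, PS = (p₁ − p₀) / (1 − p₀).
PS = (0.315 − 0.11) / (1 − 0.11) = 0.205 / 0.89 ≈ 0.2303

PS ≈ 0.230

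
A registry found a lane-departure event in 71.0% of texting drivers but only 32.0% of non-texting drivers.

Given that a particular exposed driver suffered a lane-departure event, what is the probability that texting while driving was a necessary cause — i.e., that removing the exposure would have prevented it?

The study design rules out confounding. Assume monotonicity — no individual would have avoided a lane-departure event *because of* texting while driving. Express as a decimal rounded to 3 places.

PN ≈ 0.549

p₁ = 0.71, p₀ = 0.32.
Under exogeneity and monotonicity, PN = (p₁ − p₀) / p₁.
PN = (0.71 − 0.32) / 0.71 = 0.39 / 0.71 ≈ 0.5493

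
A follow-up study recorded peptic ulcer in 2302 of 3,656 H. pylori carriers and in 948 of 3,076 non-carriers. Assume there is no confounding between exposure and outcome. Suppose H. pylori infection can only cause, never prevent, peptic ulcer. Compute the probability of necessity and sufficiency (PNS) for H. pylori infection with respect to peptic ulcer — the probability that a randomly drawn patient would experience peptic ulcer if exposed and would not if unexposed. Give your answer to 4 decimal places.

p₁ = P(outcome | exposed) = 2302/3656 = 0.62965
p₀ = P(outcome | unexposed) = 948/3076 = 0.30819
Under exogeneity and monotonicity, PNS = p₁ − p₀.
PNS = 0.62965 − 0.30819 = 0.32146

PNS ≈ 0.3215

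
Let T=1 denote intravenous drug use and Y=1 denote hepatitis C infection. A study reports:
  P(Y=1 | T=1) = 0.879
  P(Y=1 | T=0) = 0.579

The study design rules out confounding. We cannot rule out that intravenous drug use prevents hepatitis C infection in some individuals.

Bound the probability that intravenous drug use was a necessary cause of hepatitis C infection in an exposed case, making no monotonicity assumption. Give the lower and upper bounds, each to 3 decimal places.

0.341 ≤ PN ≤ 0.479

Let p₁ = 0.879, p₀ = 0.579.
Under exogeneity alone the bounds on PN are max{0,(p₁−p₀)/p₁} ≤ PN ≤ min{1,(1−p₀)/p₁}.
  lower = (p₁ − p₀)/p₁ = 0.3 / 0.879 ≈ 0.3413
  upper = min{1, (1 − p₀)/p₁} = 0.421 / 0.879 ≈ 0.4790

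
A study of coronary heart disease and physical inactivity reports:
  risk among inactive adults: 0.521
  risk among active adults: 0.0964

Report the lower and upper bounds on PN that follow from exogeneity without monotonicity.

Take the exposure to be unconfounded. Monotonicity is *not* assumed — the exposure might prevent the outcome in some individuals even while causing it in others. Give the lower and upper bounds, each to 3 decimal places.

0.815 ≤ PN ≤ 1.000

Let p₁ = 0.521, p₀ = 0.0964.
Under exogeneity alone the bounds on PN are max{0,(p₁−p₀)/p₁} ≤ PN ≤ min{1,(1−p₀)/p₁}.
  lower = (p₁ − p₀)/p₁ = 0.4246 / 0.521 ≈ 0.8150
  upper = min{1, (1 − p₀)/p₁} = 0.9036 / 0.521 ≈ 1.7344 → capped at 1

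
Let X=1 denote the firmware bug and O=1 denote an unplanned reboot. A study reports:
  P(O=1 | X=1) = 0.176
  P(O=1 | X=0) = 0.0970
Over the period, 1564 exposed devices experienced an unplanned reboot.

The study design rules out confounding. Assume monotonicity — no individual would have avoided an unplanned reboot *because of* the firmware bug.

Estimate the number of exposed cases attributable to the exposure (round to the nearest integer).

Let p₁ = 0.176, p₀ = 0.097.
PN = (p₁ − p₀)/p₁ = (0.176 − 0.097) / 0.176 ≈ 0.44886.
Attributable cases ≈ PN × (exposed cases) = 0.44886 × 1564 ≈ 702.02.

about 702 cases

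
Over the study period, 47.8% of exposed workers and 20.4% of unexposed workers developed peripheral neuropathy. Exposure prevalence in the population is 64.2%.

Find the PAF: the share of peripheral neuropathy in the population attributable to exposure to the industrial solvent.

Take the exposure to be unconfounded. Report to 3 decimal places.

p₁ = 0.478, p₀ = 0.204.
Overall risk P(Y=1) = π·p₁ + (1−π)·p₀ = 0.642×0.478 + 0.358×0.204 = 0.37991.
Under exogeneity, PAF = [P(Y=1) − p₀] / P(Y=1).
PAF = (0.37991 − 0.204) / 0.37991 ≈ 0.4630

PAF ≈ 0.463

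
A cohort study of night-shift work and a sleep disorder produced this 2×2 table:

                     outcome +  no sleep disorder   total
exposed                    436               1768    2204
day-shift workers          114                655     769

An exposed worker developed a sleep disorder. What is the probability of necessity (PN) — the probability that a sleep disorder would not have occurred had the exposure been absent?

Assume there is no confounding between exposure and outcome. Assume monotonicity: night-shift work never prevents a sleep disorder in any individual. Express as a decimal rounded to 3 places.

p₁ = P(outcome | exposed) = 436/2204 = 0.19782
p₀ = P(outcome | unexposed) = 114/769 = 0.14824
Under exogeneity and monotonicity, PN = (p₁ − p₀)/p₁.
PN = (0.19782 − 0.14824) / 0.19782 ≈ 0.2506

PN ≈ 0.251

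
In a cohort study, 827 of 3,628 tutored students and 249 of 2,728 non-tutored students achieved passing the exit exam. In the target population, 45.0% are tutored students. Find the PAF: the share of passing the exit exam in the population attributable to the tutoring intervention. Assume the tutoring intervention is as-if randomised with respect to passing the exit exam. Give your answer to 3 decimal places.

PAF ≈ 0.403

p₁ = P(outcome | exposed) = 827/3628 = 0.22795
p₀ = P(outcome | unexposed) = 249/2728 = 0.091276
Overall risk P(Y=1) = π·p₁ + (1−π)·p₀ = 0.45×0.22795 + 0.55×0.091276 = 0.15278.
Under exogeneity, PAF = [P(Y=1) − p₀] / P(Y=1).
PAF = (0.15278 − 0.091276) / 0.15278 ≈ 0.4026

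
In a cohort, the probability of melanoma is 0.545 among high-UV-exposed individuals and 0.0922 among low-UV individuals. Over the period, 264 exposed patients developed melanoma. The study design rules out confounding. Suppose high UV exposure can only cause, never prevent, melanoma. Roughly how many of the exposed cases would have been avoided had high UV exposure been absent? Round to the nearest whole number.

Let p₁ = 0.545, p₀ = 0.0922.
PN = (p₁ − p₀)/p₁ = (0.545 − 0.0922) / 0.545 ≈ 0.83083.
Attributable cases ≈ PN × (exposed cases) = 0.83083 × 264 ≈ 219.34.

about 219 cases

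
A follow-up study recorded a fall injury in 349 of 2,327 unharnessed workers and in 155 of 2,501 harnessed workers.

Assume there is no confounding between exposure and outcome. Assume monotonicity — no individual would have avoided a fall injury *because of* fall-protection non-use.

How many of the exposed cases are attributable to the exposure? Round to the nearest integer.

p₁ = P(outcome | exposed) = 349/2327 = 0.14998
p₀ = P(outcome | unexposed) = 155/2501 = 0.061975
PN = (p₁ − p₀)/p₁ = (0.14998 − 0.061975) / 0.14998 ≈ 0.58677.
Attributable cases ≈ PN × (exposed cases) = 0.58677 × 349 ≈ 204.78.

about 205 cases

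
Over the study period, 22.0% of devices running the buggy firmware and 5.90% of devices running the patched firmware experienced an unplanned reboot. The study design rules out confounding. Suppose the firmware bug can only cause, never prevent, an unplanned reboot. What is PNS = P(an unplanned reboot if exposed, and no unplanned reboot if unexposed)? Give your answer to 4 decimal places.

PNS ≈ 0.1610

p₁ = 0.22, p₀ = 0.059.
Under exogeneity and monotonicity, PNS = p₁ − p₀.
PNS = 0.22 − 0.059 = 0.161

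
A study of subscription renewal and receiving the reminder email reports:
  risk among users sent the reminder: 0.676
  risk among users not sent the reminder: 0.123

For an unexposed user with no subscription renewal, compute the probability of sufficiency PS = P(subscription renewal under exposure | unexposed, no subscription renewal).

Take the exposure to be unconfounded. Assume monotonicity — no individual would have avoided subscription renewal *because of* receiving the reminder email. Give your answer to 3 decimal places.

Let p₁ = 0.676, p₀ = 0.123.
Under exogeneity and monotonicity, PS = (p₁ − p₀) / (1 − p₀).
PS = (0.676 − 0.123) / (1 − 0.123) = 0.553 / 0.877 ≈ 0.6306

PS ≈ 0.631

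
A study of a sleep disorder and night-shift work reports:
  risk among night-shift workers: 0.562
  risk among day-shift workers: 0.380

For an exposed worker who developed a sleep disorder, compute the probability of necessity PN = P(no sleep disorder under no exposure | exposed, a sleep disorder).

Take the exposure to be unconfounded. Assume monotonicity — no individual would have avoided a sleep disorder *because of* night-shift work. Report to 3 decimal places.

PN ≈ 0.324

Let p₁ = 0.562, p₀ = 0.38.
Under exogeneity and monotonicity, PN = (p₁ − p₀) / p₁.
PN = (0.562 − 0.38) / 0.562 = 0.182 / 0.562 ≈ 0.3238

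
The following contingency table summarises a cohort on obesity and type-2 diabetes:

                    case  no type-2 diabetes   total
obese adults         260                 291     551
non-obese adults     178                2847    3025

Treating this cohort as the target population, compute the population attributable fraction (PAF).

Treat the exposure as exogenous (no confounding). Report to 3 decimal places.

p₁ = P(outcome | exposed) = 260/551 = 0.47187
p₀ = P(outcome | unexposed) = 178/3025 = 0.058843
Exposure prevalence π = 551/3576 = 0.15408; overall risk P(Y=1) = 0.12248.
Under exogeneity, PAF = [P(Y=1) − p₀]/P(Y=1).
PAF = (0.12248 − 0.058843) / 0.12248 ≈ 0.5196

PAF ≈ 0.520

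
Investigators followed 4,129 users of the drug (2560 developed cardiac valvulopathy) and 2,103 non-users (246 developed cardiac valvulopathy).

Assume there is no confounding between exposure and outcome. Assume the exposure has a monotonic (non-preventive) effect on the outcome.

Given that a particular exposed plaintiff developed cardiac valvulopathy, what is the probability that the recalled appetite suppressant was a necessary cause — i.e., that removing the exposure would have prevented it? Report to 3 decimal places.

p₁ = P(outcome | exposed) = 2560/4129 = 0.62
p₀ = P(outcome | unexposed) = 246/2103 = 0.11698
Under exogeneity and monotonicity, PN = (p₁ − p₀) / p₁.
PN = (0.62 − 0.11698) / 0.62 = 0.50303 / 0.62 ≈ 0.8113

PN ≈ 0.811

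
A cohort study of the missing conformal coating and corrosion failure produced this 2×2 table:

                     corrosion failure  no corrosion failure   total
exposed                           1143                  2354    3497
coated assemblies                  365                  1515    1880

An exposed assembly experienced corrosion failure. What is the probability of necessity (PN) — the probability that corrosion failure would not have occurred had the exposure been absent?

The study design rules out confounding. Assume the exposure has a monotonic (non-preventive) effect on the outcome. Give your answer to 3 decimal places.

p₁ = P(outcome | exposed) = 1143/3497 = 0.32685
p₀ = P(outcome | unexposed) = 365/1880 = 0.19415
Under exogeneity and monotonicity, PN = (p₁ − p₀)/p₁.
PN = (0.32685 − 0.19415) / 0.32685 ≈ 0.4060

PN ≈ 0.406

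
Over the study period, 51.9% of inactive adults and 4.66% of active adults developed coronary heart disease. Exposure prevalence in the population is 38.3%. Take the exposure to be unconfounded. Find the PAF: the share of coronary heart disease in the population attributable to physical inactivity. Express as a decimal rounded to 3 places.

PAF ≈ 0.795

p₁ = 0.519, p₀ = 0.0466.
Overall risk P(Y=1) = π·p₁ + (1−π)·p₀ = 0.383×0.519 + 0.617×0.0466 = 0.22753.
Under exogeneity, PAF = [P(Y=1) − p₀] / P(Y=1).
PAF = (0.22753 − 0.0466) / 0.22753 ≈ 0.7952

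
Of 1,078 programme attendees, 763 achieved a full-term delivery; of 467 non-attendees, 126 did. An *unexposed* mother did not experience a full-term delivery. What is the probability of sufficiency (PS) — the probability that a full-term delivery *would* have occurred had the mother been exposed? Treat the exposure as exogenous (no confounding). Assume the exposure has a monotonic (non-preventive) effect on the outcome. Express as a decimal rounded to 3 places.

p₁ = P(outcome | exposed) = 763/1078 = 0.70779
p₀ = P(outcome | unexposed) = 126/467 = 0.26981
Under exogeneity and monotonicity, PS = (p₁ − p₀) / (1 − p₀).
PS = (0.70779 − 0.26981) / (1 − 0.26981) = 0.43798 / 0.73019 ≈ 0.5998

PS ≈ 0.600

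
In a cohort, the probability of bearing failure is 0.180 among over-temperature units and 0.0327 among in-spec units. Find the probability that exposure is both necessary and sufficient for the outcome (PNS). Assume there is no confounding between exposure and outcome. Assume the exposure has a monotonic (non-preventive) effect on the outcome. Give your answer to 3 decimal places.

Let p₁ = 0.18, p₀ = 0.0327.
Under exogeneity and monotonicity, PNS = p₁ − p₀.
PNS = 0.18 − 0.0327 = 0.1473

PNS ≈ 0.147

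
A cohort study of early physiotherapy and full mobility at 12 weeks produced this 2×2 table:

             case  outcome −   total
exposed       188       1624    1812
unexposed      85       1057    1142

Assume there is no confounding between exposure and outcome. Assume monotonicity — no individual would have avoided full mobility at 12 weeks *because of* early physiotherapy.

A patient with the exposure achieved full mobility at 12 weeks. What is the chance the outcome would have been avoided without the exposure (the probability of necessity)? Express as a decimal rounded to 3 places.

p₁ = P(outcome | exposed) = 188/1812 = 0.10375
p₀ = P(outcome | unexposed) = 85/1142 = 0.074431
Under exogeneity and monotonicity, PN = (p₁ − p₀) / p₁.
PN = (0.10375 − 0.074431) / 0.10375 = 0.029322 / 0.10375 ≈ 0.2826

PN ≈ 0.283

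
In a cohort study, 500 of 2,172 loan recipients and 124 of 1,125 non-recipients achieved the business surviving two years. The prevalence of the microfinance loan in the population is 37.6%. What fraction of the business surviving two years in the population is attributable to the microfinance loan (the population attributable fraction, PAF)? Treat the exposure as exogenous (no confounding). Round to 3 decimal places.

PAF ≈ 0.290

p₁ = P(outcome | exposed) = 500/2172 = 0.2302
p₀ = P(outcome | unexposed) = 124/1125 = 0.11022
Overall risk P(Y=1) = π·p₁ + (1−π)·p₀ = 0.376×0.2302 + 0.624×0.11022 = 0.15533.
Under exogeneity, PAF = [P(Y=1) − p₀] / P(Y=1).
PAF = (0.15533 − 0.11022) / 0.15533 ≈ 0.2904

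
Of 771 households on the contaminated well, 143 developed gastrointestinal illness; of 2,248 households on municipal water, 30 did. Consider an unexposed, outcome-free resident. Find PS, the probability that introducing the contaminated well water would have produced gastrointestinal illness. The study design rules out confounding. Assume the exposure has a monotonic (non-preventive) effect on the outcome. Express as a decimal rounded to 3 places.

p₁ = P(outcome | exposed) = 143/771 = 0.18547
p₀ = P(outcome | unexposed) = 30/2248 = 0.013345
Under exogeneity and monotonicity, PS = (p₁ − p₀) / (1 − p₀).
PS = (0.18547 − 0.013345) / (1 − 0.013345) = 0.17213 / 0.98665 ≈ 0.1745

PS ≈ 0.174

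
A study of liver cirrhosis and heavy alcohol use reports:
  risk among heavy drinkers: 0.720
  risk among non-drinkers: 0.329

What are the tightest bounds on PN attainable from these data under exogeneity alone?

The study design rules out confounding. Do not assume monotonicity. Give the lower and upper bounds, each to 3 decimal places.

Let p₁ = 0.72, p₀ = 0.329.
Under exogeneity alone the bounds on PN are max{0,(p₁−p₀)/p₁} ≤ PN ≤ min{1,(1−p₀)/p₁}.
  lower = (p₁ − p₀)/p₁ = 0.391 / 0.72 ≈ 0.5431
  upper = min{1, (1 − p₀)/p₁} = 0.671 / 0.72 ≈ 0.9319

0.543 ≤ PN ≤ 0.932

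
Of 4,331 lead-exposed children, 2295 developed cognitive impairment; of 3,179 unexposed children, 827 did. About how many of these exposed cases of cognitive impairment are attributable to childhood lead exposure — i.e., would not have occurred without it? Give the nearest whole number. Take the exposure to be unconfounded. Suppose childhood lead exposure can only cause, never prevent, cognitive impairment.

about 1168 cases

p₁ = P(outcome | exposed) = 2295/4331 = 0.5299
p₀ = P(outcome | unexposed) = 827/3179 = 0.26014
PN = (p₁ − p₀)/p₁ = (0.5299 − 0.26014) / 0.5299 ≈ 0.50907.
Attributable cases ≈ PN × (exposed cases) = 0.50907 × 2295 ≈ 1168.31.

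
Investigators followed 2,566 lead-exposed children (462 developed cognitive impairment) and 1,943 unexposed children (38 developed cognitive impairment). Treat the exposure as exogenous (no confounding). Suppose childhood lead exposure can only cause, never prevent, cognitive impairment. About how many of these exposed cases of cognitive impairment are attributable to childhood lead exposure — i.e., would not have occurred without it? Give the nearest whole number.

p₁ = P(outcome | exposed) = 462/2566 = 0.18005
p₀ = P(outcome | unexposed) = 38/1943 = 0.019557
PN = (p₁ − p₀)/p₁ = (0.18005 − 0.019557) / 0.18005 ≈ 0.89138.
Attributable cases ≈ PN × (exposed cases) = 0.89138 × 462 ≈ 411.82.

about 412 cases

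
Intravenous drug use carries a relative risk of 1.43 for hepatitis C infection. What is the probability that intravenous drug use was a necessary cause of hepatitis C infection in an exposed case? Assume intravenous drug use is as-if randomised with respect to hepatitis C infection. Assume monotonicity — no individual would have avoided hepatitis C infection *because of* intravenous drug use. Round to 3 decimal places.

Under exogeneity and monotonicity, PN = (RR − 1) / RR = 1 − 1/RR.
PN = (1.43 − 1) / 1.43 = 0.43 / 1.43 ≈ 0.3007

PN ≈ 0.301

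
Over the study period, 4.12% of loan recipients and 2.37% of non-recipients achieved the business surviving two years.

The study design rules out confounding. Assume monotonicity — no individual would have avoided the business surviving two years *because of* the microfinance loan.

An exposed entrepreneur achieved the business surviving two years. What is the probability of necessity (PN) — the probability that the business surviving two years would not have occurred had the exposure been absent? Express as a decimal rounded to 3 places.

PN ≈ 0.425

p₁ = 0.0412, p₀ = 0.0237.
Under exogeneity and monotonicity, PN = (p₁ − p₀) / p₁.
PN = (0.0412 − 0.0237) / 0.0412 = 0.0175 / 0.0412 ≈ 0.4248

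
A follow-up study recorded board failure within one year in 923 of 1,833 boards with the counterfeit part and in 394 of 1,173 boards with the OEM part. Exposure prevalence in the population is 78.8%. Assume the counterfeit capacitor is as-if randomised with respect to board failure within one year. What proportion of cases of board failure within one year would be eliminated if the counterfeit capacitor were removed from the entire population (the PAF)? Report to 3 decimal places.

PAF ≈ 0.282

p₁ = P(outcome | exposed) = 923/1833 = 0.50355
p₀ = P(outcome | unexposed) = 394/1173 = 0.33589
Overall risk P(Y=1) = π·p₁ + (1−π)·p₀ = 0.788×0.50355 + 0.212×0.33589 = 0.468.
Under exogeneity, PAF = [P(Y=1) − p₀] / P(Y=1).
PAF = (0.468 − 0.33589) / 0.468 ≈ 0.2823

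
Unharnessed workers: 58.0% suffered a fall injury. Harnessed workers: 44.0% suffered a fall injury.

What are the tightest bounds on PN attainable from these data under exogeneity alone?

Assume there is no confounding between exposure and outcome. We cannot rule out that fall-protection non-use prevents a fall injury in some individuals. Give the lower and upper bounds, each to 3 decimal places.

0.241 ≤ PN ≤ 0.966

p₁ = 0.58, p₀ = 0.44.
Under exogeneity alone the bounds on PN are max{0,(p₁−p₀)/p₁} ≤ PN ≤ min{1,(1−p₀)/p₁}.
  lower = (p₁ − p₀)/p₁ = 0.14 / 0.58 ≈ 0.2414
  upper = min{1, (1 − p₀)/p₁} = 0.56 / 0.58 ≈ 0.9655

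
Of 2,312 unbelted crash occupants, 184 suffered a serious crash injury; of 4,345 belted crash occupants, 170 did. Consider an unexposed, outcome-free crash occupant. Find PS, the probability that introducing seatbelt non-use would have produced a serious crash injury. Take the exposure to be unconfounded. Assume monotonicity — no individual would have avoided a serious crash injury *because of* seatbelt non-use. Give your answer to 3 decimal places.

PS ≈ 0.042

p₁ = P(outcome | exposed) = 184/2312 = 0.079585
p₀ = P(outcome | unexposed) = 170/4345 = 0.039125
Under exogeneity and monotonicity, PS = (p₁ − p₀) / (1 − p₀).
PS = (0.079585 − 0.039125) / (1 − 0.039125) = 0.040459 / 0.96087 ≈ 0.0421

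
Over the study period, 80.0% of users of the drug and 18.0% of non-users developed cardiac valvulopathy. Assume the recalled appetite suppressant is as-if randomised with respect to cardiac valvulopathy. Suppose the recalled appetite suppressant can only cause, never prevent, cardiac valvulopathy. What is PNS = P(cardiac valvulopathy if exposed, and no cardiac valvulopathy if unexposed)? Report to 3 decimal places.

PNS ≈ 0.620

p₁ = 0.8, p₀ = 0.18.
Under exogeneity and monotonicity, PNS = p₁ − p₀.
PNS = 0.8 − 0.18 = 0.62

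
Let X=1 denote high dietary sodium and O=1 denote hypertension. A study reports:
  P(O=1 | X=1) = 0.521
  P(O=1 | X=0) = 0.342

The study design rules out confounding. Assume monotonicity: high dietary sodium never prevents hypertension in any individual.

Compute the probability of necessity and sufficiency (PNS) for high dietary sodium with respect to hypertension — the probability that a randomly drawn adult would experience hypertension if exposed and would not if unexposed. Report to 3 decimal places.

Let p₁ = 0.521, p₀ = 0.342.
Under exogeneity and monotonicity, PNS = p₁ − p₀.
PNS = 0.521 − 0.342 = 0.179

PNS ≈ 0.179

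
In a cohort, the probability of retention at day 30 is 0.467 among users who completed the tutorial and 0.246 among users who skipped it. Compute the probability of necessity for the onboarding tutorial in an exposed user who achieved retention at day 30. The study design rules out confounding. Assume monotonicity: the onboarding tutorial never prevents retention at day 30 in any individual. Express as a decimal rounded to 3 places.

PN ≈ 0.473

Let p₁ = 0.467, p₀ = 0.246.
Under exogeneity and monotonicity, PN = (p₁ − p₀) / p₁.
PN = (0.467 − 0.246) / 0.467 = 0.221 / 0.467 ≈ 0.4732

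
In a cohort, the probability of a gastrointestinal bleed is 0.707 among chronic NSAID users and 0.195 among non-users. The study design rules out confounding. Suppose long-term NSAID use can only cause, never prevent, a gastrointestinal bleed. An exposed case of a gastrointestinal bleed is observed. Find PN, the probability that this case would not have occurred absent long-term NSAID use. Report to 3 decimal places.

Let p₁ = 0.707, p₀ = 0.195.
Under exogeneity and monotonicity, PN = (p₁ − p₀) / p₁.
PN = (0.707 − 0.195) / 0.707 = 0.512 / 0.707 ≈ 0.7242

PN ≈ 0.724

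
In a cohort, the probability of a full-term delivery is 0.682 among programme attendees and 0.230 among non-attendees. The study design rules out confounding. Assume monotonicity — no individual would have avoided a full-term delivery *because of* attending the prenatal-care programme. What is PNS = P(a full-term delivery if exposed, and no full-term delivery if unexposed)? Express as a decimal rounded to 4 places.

PNS ≈ 0.4520

Let p₁ = 0.682, p₀ = 0.23.
Under exogeneity and monotonicity, PNS = p₁ − p₀.
PNS = 0.682 − 0.23 = 0.452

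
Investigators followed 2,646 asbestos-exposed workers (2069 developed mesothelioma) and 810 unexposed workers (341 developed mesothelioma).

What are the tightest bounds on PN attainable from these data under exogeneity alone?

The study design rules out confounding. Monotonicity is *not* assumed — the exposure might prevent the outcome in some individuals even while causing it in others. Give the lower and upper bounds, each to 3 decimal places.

p₁ = P(outcome | exposed) = 2069/2646 = 0.78193
p₀ = P(outcome | unexposed) = 341/810 = 0.42099
Under exogeneity alone the bounds on PN are max{0,(p₁−p₀)/p₁} ≤ PN ≤ min{1,(1−p₀)/p₁}.
  lower = (p₁ − p₀)/p₁ = 0.36095 / 0.78193 ≈ 0.4616
  upper = min{1, (1 − p₀)/p₁} = 0.57901 / 0.78193 ≈ 0.7405

0.462 ≤ PN ≤ 0.740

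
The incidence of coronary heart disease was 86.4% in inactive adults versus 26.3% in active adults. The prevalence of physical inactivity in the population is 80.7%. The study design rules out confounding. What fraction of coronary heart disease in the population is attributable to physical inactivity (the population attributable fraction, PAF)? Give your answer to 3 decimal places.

p₁ = 0.864, p₀ = 0.263.
Overall risk P(Y=1) = π·p₁ + (1−π)·p₀ = 0.807×0.864 + 0.193×0.263 = 0.74801.
Under exogeneity, PAF = [P(Y=1) − p₀] / P(Y=1).
PAF = (0.74801 − 0.263) / 0.74801 ≈ 0.6484

PAF ≈ 0.648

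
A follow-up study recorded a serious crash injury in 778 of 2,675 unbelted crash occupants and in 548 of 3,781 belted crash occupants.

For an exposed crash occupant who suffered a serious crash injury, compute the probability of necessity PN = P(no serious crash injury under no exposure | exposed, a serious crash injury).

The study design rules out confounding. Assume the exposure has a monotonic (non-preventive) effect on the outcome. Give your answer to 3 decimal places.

p₁ = P(outcome | exposed) = 778/2675 = 0.29084
p₀ = P(outcome | unexposed) = 548/3781 = 0.14494
Under exogeneity and monotonicity, PN = (p₁ − p₀) / p₁.
PN = (0.29084 − 0.14494) / 0.29084 = 0.14591 / 0.29084 ≈ 0.5017

PN ≈ 0.502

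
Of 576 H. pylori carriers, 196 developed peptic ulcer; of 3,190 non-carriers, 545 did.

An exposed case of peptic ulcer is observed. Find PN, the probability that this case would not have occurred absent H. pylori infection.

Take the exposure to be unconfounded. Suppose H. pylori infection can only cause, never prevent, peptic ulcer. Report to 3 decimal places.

p₁ = P(outcome | exposed) = 196/576 = 0.34028
p₀ = P(outcome | unexposed) = 545/3190 = 0.17085
Under exogeneity and monotonicity, PN = (p₁ − p₀) / p₁.
PN = (0.34028 − 0.17085) / 0.34028 = 0.16943 / 0.34028 ≈ 0.4979

PN ≈ 0.498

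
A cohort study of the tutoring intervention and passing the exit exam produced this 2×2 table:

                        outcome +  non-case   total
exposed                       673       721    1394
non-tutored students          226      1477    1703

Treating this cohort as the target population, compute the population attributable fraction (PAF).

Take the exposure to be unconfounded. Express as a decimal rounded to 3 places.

PAF ≈ 0.543

p₁ = P(outcome | exposed) = 673/1394 = 0.48278
p₀ = P(outcome | unexposed) = 226/1703 = 0.13271
Exposure prevalence π = 1394/3097 = 0.45011; overall risk P(Y=1) = 0.29028.
Under exogeneity, PAF = [P(Y=1) − p₀]/P(Y=1).
PAF = (0.29028 − 0.13271) / 0.29028 ≈ 0.5428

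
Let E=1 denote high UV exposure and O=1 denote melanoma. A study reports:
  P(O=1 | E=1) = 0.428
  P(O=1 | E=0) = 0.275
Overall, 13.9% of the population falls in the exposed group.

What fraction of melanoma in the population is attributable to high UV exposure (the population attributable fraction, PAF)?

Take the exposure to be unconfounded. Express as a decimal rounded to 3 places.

PAF ≈ 0.072

Let p₁ = 0.428, p₀ = 0.275.
Overall risk P(Y=1) = π·p₁ + (1−π)·p₀ = 0.139×0.428 + 0.861×0.275 = 0.29627.
Under exogeneity, PAF = [P(Y=1) − p₀] / P(Y=1).
PAF = (0.29627 − 0.275) / 0.29627 ≈ 0.0718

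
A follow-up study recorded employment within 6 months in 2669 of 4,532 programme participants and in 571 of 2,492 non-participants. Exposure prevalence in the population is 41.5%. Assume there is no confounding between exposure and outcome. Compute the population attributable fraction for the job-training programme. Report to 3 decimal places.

p₁ = P(outcome | exposed) = 2669/4532 = 0.58892
p₀ = P(outcome | unexposed) = 571/2492 = 0.22913
Overall risk P(Y=1) = π·p₁ + (1−π)·p₀ = 0.415×0.58892 + 0.585×0.22913 = 0.37845.
Under exogeneity, PAF = [P(Y=1) − p₀] / P(Y=1).
PAF = (0.37845 − 0.22913) / 0.37845 ≈ 0.3945

PAF ≈ 0.395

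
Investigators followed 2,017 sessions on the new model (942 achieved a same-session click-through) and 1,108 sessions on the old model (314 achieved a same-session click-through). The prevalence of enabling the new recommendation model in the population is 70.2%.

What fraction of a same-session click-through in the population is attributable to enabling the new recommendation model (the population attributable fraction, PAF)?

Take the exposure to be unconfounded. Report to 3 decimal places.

PAF ≈ 0.313

p₁ = P(outcome | exposed) = 942/2017 = 0.46703
p₀ = P(outcome | unexposed) = 314/1108 = 0.28339
Overall risk P(Y=1) = π·p₁ + (1−π)·p₀ = 0.702×0.46703 + 0.298×0.28339 = 0.41231.
Under exogeneity, PAF = [P(Y=1) − p₀] / P(Y=1).
PAF = (0.41231 − 0.28339) / 0.41231 ≈ 0.3127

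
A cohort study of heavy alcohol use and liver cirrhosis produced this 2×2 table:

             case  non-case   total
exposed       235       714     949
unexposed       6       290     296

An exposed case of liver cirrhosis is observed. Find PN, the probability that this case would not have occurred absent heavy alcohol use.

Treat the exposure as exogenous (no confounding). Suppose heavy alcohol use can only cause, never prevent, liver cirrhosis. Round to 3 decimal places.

p₁ = P(outcome | exposed) = 235/949 = 0.24763
p₀ = P(outcome | unexposed) = 6/296 = 0.02027
Under exogeneity and monotonicity, PN = (p₁ − p₀)/p₁.
PN = (0.24763 − 0.02027) / 0.24763 ≈ 0.9181

PN ≈ 0.918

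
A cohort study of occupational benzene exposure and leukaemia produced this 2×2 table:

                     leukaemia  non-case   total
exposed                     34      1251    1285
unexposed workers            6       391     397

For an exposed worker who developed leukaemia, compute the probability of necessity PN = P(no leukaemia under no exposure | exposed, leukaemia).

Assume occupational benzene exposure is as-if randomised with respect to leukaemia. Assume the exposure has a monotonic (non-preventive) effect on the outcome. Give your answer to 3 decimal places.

p₁ = P(outcome | exposed) = 34/1285 = 0.026459
p₀ = P(outcome | unexposed) = 6/397 = 0.015113
Under exogeneity and monotonicity, PN = (p₁ − p₀) / p₁.
PN = (0.026459 − 0.015113) / 0.026459 = 0.011346 / 0.026459 ≈ 0.4288

PN ≈ 0.429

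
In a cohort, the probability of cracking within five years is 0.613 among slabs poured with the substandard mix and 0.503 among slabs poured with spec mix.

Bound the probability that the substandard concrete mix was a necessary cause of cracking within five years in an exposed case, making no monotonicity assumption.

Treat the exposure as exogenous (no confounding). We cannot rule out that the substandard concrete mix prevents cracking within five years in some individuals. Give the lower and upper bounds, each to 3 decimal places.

Let p₁ = 0.613, p₀ = 0.503.
Under exogeneity alone the bounds on PN are max{0,(p₁−p₀)/p₁} ≤ PN ≤ min{1,(1−p₀)/p₁}.
  lower = (p₁ − p₀)/p₁ = 0.11 / 0.613 ≈ 0.1794
  upper = min{1, (1 − p₀)/p₁} = 0.497 / 0.613 ≈ 0.8108

0.179 ≤ PN ≤ 0.811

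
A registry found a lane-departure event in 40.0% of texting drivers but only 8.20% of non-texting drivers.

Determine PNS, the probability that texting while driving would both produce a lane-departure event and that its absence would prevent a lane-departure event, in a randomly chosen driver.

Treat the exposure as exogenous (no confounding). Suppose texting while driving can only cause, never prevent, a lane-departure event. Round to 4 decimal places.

p₁ = 0.4, p₀ = 0.082.
Under exogeneity and monotonicity, PNS = p₁ − p₀.
PNS = 0.4 − 0.082 = 0.318

PNS ≈ 0.3180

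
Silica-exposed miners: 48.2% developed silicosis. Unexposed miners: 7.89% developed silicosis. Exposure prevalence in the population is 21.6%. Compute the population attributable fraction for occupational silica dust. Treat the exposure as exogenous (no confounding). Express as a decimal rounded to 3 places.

p₁ = 0.482, p₀ = 0.0789.
Overall risk P(Y=1) = π·p₁ + (1−π)·p₀ = 0.216×0.482 + 0.784×0.0789 = 0.16597.
Under exogeneity, PAF = [P(Y=1) − p₀] / P(Y=1).
PAF = (0.16597 − 0.0789) / 0.16597 ≈ 0.5246

PAF ≈ 0.525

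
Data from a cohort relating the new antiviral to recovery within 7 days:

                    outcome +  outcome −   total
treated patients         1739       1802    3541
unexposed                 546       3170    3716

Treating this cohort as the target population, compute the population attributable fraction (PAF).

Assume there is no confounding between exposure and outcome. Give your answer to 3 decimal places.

p₁ = P(outcome | exposed) = 1739/3541 = 0.4911
p₀ = P(outcome | unexposed) = 546/3716 = 0.14693
Exposure prevalence π = 3541/7257 = 0.48794; overall risk P(Y=1) = 0.31487.
Under exogeneity, PAF = [P(Y=1) − p₀]/P(Y=1).
PAF = (0.31487 − 0.14693) / 0.31487 ≈ 0.5334

PAF ≈ 0.533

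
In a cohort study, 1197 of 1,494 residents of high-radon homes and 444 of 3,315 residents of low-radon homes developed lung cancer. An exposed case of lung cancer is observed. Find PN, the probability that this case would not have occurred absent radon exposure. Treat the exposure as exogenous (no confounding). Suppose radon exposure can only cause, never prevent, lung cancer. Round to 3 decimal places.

PN ≈ 0.833

p₁ = P(outcome | exposed) = 1197/1494 = 0.8012
p₀ = P(outcome | unexposed) = 444/3315 = 0.13394
Under exogeneity and monotonicity, PN = (p₁ − p₀) / p₁.
PN = (0.8012 − 0.13394) / 0.8012 = 0.66727 / 0.8012 ≈ 0.8328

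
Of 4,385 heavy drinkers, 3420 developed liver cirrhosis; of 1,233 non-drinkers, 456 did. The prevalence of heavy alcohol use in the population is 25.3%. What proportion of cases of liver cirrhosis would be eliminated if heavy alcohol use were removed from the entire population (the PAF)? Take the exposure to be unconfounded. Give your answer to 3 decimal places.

p₁ = P(outcome | exposed) = 3420/4385 = 0.77993
p₀ = P(outcome | unexposed) = 456/1233 = 0.36983
Overall risk P(Y=1) = π·p₁ + (1−π)·p₀ = 0.253×0.77993 + 0.747×0.36983 = 0.47359.
Under exogeneity, PAF = [P(Y=1) − p₀] / P(Y=1).
PAF = (0.47359 − 0.36983) / 0.47359 ≈ 0.2191

PAF ≈ 0.219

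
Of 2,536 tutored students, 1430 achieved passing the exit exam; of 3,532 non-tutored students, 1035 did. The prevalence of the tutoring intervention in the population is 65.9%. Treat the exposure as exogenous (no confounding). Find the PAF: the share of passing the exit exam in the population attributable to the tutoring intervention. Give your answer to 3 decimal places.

PAF ≈ 0.379

p₁ = P(outcome | exposed) = 1430/2536 = 0.56388
p₀ = P(outcome | unexposed) = 1035/3532 = 0.29304
Overall risk P(Y=1) = π·p₁ + (1−π)·p₀ = 0.659×0.56388 + 0.341×0.29304 = 0.47152.
Under exogeneity, PAF = [P(Y=1) − p₀] / P(Y=1).
PAF = (0.47152 − 0.29304) / 0.47152 ≈ 0.3785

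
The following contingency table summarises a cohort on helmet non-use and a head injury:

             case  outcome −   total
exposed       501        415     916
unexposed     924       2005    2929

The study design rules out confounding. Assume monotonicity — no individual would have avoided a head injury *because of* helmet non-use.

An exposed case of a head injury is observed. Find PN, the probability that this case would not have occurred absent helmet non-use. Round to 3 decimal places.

p₁ = P(outcome | exposed) = 501/916 = 0.54694
p₀ = P(outcome | unexposed) = 924/2929 = 0.31547
Under exogeneity and monotonicity, PN = (p₁ − p₀)/p₁.
PN = (0.54694 − 0.31547) / 0.54694 ≈ 0.4232

PN ≈ 0.423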